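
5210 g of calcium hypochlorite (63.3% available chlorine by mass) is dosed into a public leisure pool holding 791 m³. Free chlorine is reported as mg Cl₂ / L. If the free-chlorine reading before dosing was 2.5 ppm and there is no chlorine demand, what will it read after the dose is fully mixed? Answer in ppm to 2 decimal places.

6.67 ppm

Volume: 791 m³ = 791,000 L.
Available chlorine delivered: 5210 g × 0.633 = 3298 g as Cl₂.
Concentration rise: 3298 g / 791,000 L = 4.169 mg/L = 4.17 ppm.
Final FC: 2.5 + 4.17 = 6.67 ppm.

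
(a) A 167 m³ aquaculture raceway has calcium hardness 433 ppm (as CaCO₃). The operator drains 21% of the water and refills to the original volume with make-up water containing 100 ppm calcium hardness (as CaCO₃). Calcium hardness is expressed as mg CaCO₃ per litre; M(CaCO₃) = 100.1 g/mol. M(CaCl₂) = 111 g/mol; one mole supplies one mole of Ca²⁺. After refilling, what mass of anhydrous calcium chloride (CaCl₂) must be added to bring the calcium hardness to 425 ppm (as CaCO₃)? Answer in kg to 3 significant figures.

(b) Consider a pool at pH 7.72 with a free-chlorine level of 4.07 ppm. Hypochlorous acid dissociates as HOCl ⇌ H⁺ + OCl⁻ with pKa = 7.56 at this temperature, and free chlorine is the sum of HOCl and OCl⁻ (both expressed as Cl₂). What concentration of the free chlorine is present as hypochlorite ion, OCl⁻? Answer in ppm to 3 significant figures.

(a) Volume: 167 m³ = 167,000 L.
(a) After draining 21% and refilling: 433 × 0.79 + 100 × 0.21 = 363.07 ppm.
(a) Deficit to target: 425 − 363.07 = 61.93 mg/L.
(a) As CaCO₃: 61.93 mg/L × 167,000 L = 10,340 g; ÷ 100.1 = 103.3 mol Ca²⁺.
(a) Mass: 103.3 × 111 = 11,470 g.

(b) [OCl⁻]/[HOCl] = 10^(pH − pKa) = 10^(7.72 − 7.56) = 10^0.16 = 1.445.
(b) Fraction as HOCl = 1 / (1 + 1.445) = 0.4089.
(b) OCl⁻ = (1 − 0.4089) × 4.07 ppm = 2.406 ppm.

(a) 11.5 kg; (b) 2.41 ppm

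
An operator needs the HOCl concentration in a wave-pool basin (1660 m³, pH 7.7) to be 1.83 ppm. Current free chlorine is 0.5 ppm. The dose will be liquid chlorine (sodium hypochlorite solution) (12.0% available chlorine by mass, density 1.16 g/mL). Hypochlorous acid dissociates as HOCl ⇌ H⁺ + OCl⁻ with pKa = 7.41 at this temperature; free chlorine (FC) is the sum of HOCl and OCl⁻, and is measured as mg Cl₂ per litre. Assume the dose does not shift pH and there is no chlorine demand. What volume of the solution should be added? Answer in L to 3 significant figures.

Volume: 1660 m³ = 1,660,000 L.
[OCl⁻]/[HOCl] = 10^(pH − pKa) = 10^(7.7 − 7.41) = 1.95; fraction as HOCl = 1/(1 + 1.95) = 0.339.
Free chlorine required for 1.83 ppm HOCl: 1.83 / 0.339 = 5.398 ppm.
FC to add: 5.398 − 0.5 = 4.898 mg/L as Cl₂.
Cl₂ equivalent: 4.898 mg/L × 1,660,000 L = 8131 g.
Product at 12.0% available Cl: 8131 / 0.12 = 67,760 g.
Volume: 67,760 g ÷ 1.16 g/mL = 58,410 mL.

58.4 L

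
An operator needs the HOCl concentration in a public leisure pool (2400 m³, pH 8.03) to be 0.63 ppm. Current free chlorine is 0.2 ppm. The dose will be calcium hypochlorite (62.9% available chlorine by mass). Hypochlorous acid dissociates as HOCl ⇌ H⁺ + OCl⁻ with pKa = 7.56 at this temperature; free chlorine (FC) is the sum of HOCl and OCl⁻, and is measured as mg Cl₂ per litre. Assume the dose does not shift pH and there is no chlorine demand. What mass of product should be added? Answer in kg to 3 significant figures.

8.73 kg

Volume: 2400 m³ = 2,400,000 L.
[OCl⁻]/[HOCl] = 10^(pH − pKa) = 10^(8.03 − 7.56) = 2.951; fraction as HOCl = 1/(1 + 2.951) = 0.2531.
Free chlorine required for 0.63 ppm HOCl: 0.63 / 0.2531 = 2.489 ppm.
FC to add: 2.489 − 0.2 = 2.289 mg/L as Cl₂.
Cl₂ equivalent: 2.289 mg/L × 2,400,000 L = 5494 g.
Product at 62.9% available Cl: 5494 / 0.629 = 8735 g.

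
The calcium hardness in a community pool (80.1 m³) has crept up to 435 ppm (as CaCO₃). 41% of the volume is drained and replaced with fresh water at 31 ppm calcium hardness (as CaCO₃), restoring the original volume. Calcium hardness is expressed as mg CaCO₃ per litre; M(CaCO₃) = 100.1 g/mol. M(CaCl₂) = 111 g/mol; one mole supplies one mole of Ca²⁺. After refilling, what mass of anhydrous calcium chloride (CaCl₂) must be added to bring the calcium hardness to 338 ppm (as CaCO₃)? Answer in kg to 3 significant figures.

6.10 kg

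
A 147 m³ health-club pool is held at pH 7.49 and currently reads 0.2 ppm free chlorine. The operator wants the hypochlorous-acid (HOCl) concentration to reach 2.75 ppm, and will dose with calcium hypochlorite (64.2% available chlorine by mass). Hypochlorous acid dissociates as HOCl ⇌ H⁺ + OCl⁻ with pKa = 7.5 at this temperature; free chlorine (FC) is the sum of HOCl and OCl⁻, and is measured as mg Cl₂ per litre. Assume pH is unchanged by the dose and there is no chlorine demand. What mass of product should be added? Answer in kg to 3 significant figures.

Volume: 147 m³ = 147,000 L.
[OCl⁻]/[HOCl] = 10^(pH − pKa) = 10^(7.49 − 7.5) = 0.9772; fraction as HOCl = 1/(1 + 0.9772) = 0.5058.
Free chlorine required for 2.75 ppm HOCl: 2.75 / 0.5058 = 5.437 ppm.
FC to add: 5.437 − 0.2 = 5.237 mg/L as Cl₂.
Cl₂ equivalent: 5.237 mg/L × 147,000 L = 769.9 g.
Product at 64.2% available Cl: 769.9 / 0.642 = 1199 g.

1.20 kg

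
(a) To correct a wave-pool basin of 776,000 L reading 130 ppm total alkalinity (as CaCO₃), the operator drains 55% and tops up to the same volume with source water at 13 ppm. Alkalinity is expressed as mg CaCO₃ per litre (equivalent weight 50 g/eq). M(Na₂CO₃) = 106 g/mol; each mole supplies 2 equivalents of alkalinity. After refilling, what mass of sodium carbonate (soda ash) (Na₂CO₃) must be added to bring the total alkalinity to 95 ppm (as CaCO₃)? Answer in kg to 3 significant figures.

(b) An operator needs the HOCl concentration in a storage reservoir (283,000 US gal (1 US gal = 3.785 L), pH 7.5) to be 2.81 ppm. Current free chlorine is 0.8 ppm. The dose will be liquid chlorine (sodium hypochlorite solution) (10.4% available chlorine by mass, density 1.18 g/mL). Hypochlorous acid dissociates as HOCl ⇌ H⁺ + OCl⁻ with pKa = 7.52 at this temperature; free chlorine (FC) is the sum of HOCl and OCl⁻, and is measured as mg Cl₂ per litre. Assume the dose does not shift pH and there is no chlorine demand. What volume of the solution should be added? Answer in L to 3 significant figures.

(a) 24.1 kg; (b) 41.0 L

(a) After draining 55% and refilling: 130 × 0.45 + 13 × 0.55 = 65.65 ppm.
(a) Deficit to target: 95 − 65.65 = 29.35 mg/L.
(a) As CaCO₃: 29.35 mg/L × 776,000 L = 22,780 g; ÷ 50 g/eq ÷ 2 = 227.8 mol Na₂CO₃.
(a) Mass: 227.8 × 106 = 24,140 g.

(b) Volume: 283,000 US gal × 3.785 L/gal = 1,071,155 L.
(b) [OCl⁻]/[HOCl] = 10^(pH − pKa) = 10^(7.5 − 7.52) = 0.955; fraction as HOCl = 1/(1 + 0.955) = 0.5115.
(b) Free chlorine required for 2.81 ppm HOCl: 2.81 / 0.5115 = 5.494 ppm.
(b) FC to add: 5.494 − 0.8 = 4.694 mg/L as Cl₂.
(b) Cl₂ equivalent: 4.694 mg/L × 1,071,155 L = 5027 g.
(b) Product at 10.4% available Cl: 5027 / 0.104 = 48,340 g.
(b) Volume: 48,340 g ÷ 1.18 g/mL = 40,970 mL.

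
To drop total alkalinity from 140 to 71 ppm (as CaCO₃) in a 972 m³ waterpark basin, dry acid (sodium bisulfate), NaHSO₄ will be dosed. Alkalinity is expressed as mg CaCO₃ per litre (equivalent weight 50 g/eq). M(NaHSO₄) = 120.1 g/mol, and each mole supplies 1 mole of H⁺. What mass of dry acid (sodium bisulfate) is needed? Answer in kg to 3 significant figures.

Volume: 972 m³ = 972,000 L.
Alkalinity to neutralize: (140 − 71) = 69 mg/L as CaCO₃ × 972,000 L = 67,070 g as CaCO₃.
Equivalents of H⁺ required: 67,070 ÷ 50 g/eq = 1341 eq = 1341 mol NaHSO₄.
Mass of NaHSO₄: 1341 × 120.1 = 161,100 g.

161 kg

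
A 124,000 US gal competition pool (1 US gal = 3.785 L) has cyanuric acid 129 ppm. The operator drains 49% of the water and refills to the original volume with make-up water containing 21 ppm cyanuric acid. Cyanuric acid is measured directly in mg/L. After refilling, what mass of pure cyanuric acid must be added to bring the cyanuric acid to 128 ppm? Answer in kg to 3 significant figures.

24.4 kg

Volume: 124,000 US gal × 3.785 L/gal = 469,340 L.
After draining 49% and refilling: 129 × 0.51 + 21 × 0.49 = 76.08 ppm.
Deficit to target: 128 − 76.08 = 51.92 mg/L.
Mass: 51.92 mg/L × 469,340 L = 24,370 g cyanuric acid.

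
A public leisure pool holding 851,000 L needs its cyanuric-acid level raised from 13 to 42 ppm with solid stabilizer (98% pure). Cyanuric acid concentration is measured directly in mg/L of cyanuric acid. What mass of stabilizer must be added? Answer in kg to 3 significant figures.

CYA to add: (42 − 13) = 29 mg/L × 851,000 L = 24,680 g cyanuric acid.
At 98% purity: 24,680 / 0.98 = 25,180 g product.

25.2 kg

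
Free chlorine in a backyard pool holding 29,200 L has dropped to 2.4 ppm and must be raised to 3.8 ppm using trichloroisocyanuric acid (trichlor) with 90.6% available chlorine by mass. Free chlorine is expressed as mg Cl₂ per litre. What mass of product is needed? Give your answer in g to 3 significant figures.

45.1 g

Chlorine deficit: 3.8 − 2.4 = 1.4 ppm = 1.4 mg/L as Cl₂.
Cl₂ equivalent needed: 1.4 mg/L × 29,200 L = 40,880 mg = 40.88 g.
Product at 90.6% available chlorine: 40.88 / 0.906 = 45.12 g.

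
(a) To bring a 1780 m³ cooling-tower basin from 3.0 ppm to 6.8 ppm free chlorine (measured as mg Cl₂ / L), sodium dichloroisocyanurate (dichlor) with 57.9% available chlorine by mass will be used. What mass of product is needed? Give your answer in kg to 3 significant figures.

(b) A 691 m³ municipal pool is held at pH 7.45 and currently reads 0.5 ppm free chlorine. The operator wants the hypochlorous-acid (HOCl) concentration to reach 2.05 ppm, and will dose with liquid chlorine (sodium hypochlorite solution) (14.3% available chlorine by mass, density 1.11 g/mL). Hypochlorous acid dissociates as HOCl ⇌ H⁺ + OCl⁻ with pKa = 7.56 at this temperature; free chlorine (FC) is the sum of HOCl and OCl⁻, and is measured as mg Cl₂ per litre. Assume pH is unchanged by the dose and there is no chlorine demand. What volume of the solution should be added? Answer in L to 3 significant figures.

(a) 11.7 kg; (b) 13.7 L

(a) Volume: 1780 m³ = 1,780,000 L.
(a) Chlorine deficit: 6.8 − 3.0 = 3.8 ppm = 3.8 mg/L as Cl₂.
(a) Cl₂ equivalent needed: 3.8 mg/L × 1,780,000 L = 6,764,000 mg = 6764 g.
(a) Product at 57.9% available chlorine: 6764 / 0.579 = 11,680 g.

(b) Volume: 691 m³ = 691,000 L.
(b) [OCl⁻]/[HOCl] = 10^(pH − pKa) = 10^(7.45 − 7.56) = 0.7762; fraction as HOCl = 1/(1 + 0.7762) = 0.563.
(b) Free chlorine required for 2.05 ppm HOCl: 2.05 / 0.563 = 3.641 ppm.
(b) FC to add: 3.641 − 0.5 = 3.141 mg/L as Cl₂.
(b) Cl₂ equivalent: 3.141 mg/L × 691,000 L = 2171 g.
(b) Product at 14.3% available Cl: 2171 / 0.143 = 15,180 g.
(b) Volume: 15,180 g ÷ 1.11 g/mL = 13,680 mL.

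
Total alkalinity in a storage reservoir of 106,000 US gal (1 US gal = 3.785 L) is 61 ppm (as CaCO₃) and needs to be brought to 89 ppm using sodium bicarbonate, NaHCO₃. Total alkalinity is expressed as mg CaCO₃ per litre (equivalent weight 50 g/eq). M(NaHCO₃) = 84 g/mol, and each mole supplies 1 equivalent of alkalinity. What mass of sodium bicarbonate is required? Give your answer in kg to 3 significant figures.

18.9 kg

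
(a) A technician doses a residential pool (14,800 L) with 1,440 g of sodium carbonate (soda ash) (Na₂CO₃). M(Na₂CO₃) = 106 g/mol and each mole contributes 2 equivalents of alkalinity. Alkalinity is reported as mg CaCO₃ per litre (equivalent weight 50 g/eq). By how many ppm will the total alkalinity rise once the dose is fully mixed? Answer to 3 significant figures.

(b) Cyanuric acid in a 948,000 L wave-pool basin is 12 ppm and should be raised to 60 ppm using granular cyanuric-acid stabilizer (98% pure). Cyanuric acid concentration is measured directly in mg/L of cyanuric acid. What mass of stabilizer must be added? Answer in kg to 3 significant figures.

(a) Moles of Na₂CO₃: 1,440 g ÷ 106 g/mol = 13.58 mol → 27.17 eq of alkalinity.
(a) As CaCO₃: 27.17 eq × 50 g/eq = 1358 g.
(a) Rise: 1358 g / 14,800 L × 1000 = 91.79 mg/L.

(b) CYA to add: (60 − 12) = 48 mg/L × 948,000 L = 45,500 g cyanuric acid.
(b) At 98% purity: 45,500 / 0.98 = 46,430 g product.

(a) 91.8 ppm; (b) 46.4 kg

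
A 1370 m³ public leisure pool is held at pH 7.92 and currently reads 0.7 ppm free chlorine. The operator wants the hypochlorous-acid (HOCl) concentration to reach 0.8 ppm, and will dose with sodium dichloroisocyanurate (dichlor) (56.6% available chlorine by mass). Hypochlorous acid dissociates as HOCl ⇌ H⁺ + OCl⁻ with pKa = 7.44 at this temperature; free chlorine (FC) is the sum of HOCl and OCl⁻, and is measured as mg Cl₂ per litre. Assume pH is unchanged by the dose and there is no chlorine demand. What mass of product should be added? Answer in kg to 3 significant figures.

6.09 kg

Volume: 1370 m³ = 1,370,000 L.
[OCl⁻]/[HOCl] = 10^(pH − pKa) = 10^(7.92 − 7.44) = 3.02; fraction as HOCl = 1/(1 + 3.02) = 0.2488.
Free chlorine required for 0.8 ppm HOCl: 0.8 / 0.2488 = 3.216 ppm.
FC to add: 3.216 − 0.7 = 2.516 mg/L as Cl₂.
Cl₂ equivalent: 2.516 mg/L × 1,370,000 L = 3447 g.
Product at 56.6% available Cl: 3447 / 0.566 = 6090 g.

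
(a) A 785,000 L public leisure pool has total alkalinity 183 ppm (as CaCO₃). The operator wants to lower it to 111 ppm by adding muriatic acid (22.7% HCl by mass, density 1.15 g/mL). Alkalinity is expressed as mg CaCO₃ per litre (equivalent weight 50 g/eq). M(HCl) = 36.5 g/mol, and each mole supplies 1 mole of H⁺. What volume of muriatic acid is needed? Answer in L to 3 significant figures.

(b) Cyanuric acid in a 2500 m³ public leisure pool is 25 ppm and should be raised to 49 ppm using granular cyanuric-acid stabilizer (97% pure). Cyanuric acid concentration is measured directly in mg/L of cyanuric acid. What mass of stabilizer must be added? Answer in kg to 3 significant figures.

(a) 158 L; (b) 61.9 kg

(a) Alkalinity to neutralize: (183 − 111) = 72 mg/L as CaCO₃ × 785,000 L = 56,520 g as CaCO₃.
(a) Equivalents of H⁺ required: 56,520 ÷ 50 g/eq = 1130 eq = 1130 mol HCl.
(a) Mass of HCl: 1130 × 36.5 = 41,260 g.
(a) Mass of 22.7% solution: 41,260 / 0.227 = 181,800 g.
(a) Volume: 181,800 g ÷ 1.15 g/mL = 158,100 mL.

(b) Volume: 2500 m³ = 2,500,000 L.
(b) CYA to add: (49 − 25) = 24 mg/L × 2,500,000 L = 60,000 g cyanuric acid.
(b) At 97% purity: 60,000 / 0.97 = 61,860 g product.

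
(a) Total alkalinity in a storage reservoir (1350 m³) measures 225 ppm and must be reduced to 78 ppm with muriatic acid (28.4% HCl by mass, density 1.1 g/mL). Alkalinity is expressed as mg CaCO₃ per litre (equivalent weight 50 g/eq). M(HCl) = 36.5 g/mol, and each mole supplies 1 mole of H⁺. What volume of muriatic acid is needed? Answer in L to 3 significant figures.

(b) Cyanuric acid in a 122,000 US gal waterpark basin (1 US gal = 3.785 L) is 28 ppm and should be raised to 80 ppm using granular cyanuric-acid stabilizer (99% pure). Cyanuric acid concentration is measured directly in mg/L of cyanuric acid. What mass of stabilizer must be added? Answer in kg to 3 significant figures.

(a) 464 L; (b) 24.3 kg

(a) Volume: 1350 m³ = 1,350,000 L.
(a) Alkalinity to neutralize: (225 − 78) = 147 mg/L as CaCO₃ × 1,350,000 L = 198,400 g as CaCO₃.
(a) Equivalents of H⁺ required: 198,400 ÷ 50 g/eq = 3969 eq = 3969 mol HCl.
(a) Mass of HCl: 3969 × 36.5 = 144,900 g.
(a) Mass of 28.4% solution: 144,900 / 0.284 = 510,100 g.
(a) Volume: 510,100 g ÷ 1.1 g/mL = 463,700 mL.

(b) Volume: 122,000 US gal × 3.785 L/gal = 461,770 L.
(b) CYA to add: (80 − 28) = 52 mg/L × 461,770 L = 24,010 g cyanuric acid.
(b) At 99% purity: 24,010 / 0.99 = 24,250 g product.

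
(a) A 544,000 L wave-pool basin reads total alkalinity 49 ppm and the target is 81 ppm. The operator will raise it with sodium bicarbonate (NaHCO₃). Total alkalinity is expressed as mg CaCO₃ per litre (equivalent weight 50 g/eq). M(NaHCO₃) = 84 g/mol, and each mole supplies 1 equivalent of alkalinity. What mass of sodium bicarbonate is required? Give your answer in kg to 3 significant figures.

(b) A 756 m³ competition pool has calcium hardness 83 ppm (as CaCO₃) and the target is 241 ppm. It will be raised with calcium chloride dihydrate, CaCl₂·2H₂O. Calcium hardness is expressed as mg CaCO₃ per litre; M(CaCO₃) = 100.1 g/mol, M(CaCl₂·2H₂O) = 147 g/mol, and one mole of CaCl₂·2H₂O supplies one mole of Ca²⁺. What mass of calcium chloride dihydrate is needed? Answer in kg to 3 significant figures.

(a) 29.2 kg; (b) 175 kg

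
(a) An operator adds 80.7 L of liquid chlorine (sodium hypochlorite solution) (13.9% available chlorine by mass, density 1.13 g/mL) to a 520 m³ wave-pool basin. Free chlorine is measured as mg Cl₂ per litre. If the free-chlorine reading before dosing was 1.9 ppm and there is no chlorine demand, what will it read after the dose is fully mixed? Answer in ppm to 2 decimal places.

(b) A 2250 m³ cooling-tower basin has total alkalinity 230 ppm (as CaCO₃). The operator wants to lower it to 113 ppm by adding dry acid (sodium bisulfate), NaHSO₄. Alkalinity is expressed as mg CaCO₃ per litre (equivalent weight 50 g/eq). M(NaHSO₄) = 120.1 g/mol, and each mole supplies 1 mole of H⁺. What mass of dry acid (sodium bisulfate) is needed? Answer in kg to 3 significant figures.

(a) 26.28 ppm; (b) 632 kg

(a) Volume: 520 m³ = 520,000 L.
(a) Mass of solution: 80.7 L × 1000 mL/L × 1.13 g/mL = 91,190 g.
(a) Available chlorine delivered: 91,190 g × 0.139 = 12,680 g as Cl₂.
(a) Concentration rise: 12,680 g / 520,000 L = 24.38 mg/L = 24.38 ppm.
(a) Final FC: 1.9 + 24.38 = 26.28 ppm.

(b) Volume: 2250 m³ = 2,250,000 L.
(b) Alkalinity to neutralize: (230 − 113) = 117 mg/L as CaCO₃ × 2,250,000 L = 263,200 g as CaCO₃.
(b) Equivalents of H⁺ required: 263,200 ÷ 50 g/eq = 5265 eq = 5265 mol NaHSO₄.
(b) Mass of NaHSO₄: 5265 × 120.1 = 632,300 g.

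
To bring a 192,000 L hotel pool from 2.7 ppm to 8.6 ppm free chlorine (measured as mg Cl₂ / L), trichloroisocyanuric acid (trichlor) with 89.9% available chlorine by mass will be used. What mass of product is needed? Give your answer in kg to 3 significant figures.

Chlorine deficit: 8.6 − 2.7 = 5.9 ppm = 5.9 mg/L as Cl₂.
Cl₂ equivalent needed: 5.9 mg/L × 192,000 L = 1,133,000 mg = 1133 g.
Product at 89.9% available chlorine: 1133 / 0.899 = 1260 g.

1.26 kg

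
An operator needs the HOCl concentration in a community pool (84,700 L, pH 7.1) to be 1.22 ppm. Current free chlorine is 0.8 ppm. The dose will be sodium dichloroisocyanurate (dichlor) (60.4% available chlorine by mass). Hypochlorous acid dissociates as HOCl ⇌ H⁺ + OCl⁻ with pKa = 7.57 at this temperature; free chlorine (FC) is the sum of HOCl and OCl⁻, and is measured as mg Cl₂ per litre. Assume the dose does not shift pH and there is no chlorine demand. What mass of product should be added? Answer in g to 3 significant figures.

[OCl⁻]/[HOCl] = 10^(pH − pKa) = 10^(7.1 − 7.57) = 0.3388; fraction as HOCl = 1/(1 + 0.3388) = 0.7469.
Free chlorine required for 1.22 ppm HOCl: 1.22 / 0.7469 = 1.633 ppm.
FC to add: 1.633 − 0.8 = 0.8334 mg/L as Cl₂.
Cl₂ equivalent: 0.8334 mg/L × 84,700 L = 70.59 g.
Product at 60.4% available Cl: 70.59 / 0.604 = 116.9 g.

117 g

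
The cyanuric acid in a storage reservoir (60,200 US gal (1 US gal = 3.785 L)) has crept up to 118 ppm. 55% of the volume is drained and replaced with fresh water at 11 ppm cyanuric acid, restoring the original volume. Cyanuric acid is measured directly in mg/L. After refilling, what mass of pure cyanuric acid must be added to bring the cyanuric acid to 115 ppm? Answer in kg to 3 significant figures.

12.7 kg

Volume: 60,200 US gal × 3.785 L/gal = 227,857 L.
After draining 55% and refilling: 118 × 0.45 + 11 × 0.55 = 59.15 ppm.
Deficit to target: 115 − 59.15 = 55.85 mg/L.
Mass: 55.85 mg/L × 227,857 L = 12,730 g cyanuric acid.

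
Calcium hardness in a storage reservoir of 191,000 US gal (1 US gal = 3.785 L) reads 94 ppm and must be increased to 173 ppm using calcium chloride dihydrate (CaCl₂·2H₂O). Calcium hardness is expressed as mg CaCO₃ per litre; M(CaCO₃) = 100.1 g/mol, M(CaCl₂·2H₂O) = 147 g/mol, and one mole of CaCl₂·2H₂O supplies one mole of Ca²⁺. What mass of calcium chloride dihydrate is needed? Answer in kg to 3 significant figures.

83.9 kg

Volume: 191,000 US gal × 3.785 L/gal = 722,935 L.
Hardness to add: (173 − 94) = 79 mg/L as CaCO₃ × 722,935 L = 57,110 g as CaCO₃.
Moles of Ca²⁺ (1 mol Ca²⁺ ≡ 1 mol CaCO₃): 57,110 / 100.1 g/mol = 570.5 mol.
Mass of CaCl₂·2H₂O: 570.5 × 147 = 83,870 g.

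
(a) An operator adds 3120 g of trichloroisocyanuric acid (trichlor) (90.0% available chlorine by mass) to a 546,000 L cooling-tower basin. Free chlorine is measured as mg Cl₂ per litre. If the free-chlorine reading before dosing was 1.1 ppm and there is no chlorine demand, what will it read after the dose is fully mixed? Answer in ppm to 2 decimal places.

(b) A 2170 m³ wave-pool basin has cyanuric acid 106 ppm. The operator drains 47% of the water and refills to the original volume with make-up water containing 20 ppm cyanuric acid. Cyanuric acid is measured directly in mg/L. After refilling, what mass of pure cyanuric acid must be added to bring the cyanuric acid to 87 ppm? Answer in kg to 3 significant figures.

(a) Available chlorine delivered: 3120 g × 0.9 = 2808 g as Cl₂.
(a) Concentration rise: 2808 g / 546,000 L = 5.143 mg/L = 5.14 ppm.
(a) Final FC: 1.1 + 5.14 = 6.24 ppm.

(b) Volume: 2170 m³ = 2,170,000 L.
(b) After draining 47% and refilling: 106 × 0.53 + 20 × 0.47 = 65.58 ppm.
(b) Deficit to target: 87 − 65.58 = 21.42 mg/L.
(b) Mass: 21.42 mg/L × 2,170,000 L = 46,480 g cyanuric acid.

(a) 6.24 ppm; (b) 46.5 kg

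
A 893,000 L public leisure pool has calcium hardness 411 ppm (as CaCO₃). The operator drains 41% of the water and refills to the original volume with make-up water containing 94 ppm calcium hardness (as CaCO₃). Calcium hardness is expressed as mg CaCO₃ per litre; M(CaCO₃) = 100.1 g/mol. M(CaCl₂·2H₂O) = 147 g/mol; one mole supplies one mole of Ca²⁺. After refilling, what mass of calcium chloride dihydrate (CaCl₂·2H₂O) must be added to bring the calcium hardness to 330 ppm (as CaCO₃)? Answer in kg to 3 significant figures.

64.2 kg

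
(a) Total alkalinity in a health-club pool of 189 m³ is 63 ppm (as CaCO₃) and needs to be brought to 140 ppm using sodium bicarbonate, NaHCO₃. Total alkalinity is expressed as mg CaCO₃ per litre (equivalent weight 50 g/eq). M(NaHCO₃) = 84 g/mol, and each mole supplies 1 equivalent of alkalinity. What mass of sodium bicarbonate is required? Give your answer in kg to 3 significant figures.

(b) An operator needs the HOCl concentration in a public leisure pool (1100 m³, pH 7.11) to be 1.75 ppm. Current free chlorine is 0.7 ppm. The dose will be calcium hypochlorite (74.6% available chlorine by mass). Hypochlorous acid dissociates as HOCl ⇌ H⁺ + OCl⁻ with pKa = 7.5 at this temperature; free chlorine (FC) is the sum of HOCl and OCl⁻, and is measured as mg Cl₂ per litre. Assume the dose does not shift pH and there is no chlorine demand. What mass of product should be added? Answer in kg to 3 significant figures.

(a) 24.4 kg; (b) 2.60 kg

(a) Volume: 189 m³ = 189,000 L.
(a) Alkalinity to add: (140 − 63) = 77 mg/L as CaCO₃ × 189,000 L = 14,550 g as CaCO₃.
(a) Equivalents: 14,550 g ÷ 50 g/eq = 291.1 eq.
(a) NaHCO₃ supplies 1 eq per mole → 291.1 mol.
(a) Mass: 291.1 mol × 84 g/mol = 24,450 g.

(b) Volume: 1100 m³ = 1,100,000 L.
(b) [OCl⁻]/[HOCl] = 10^(pH − pKa) = 10^(7.11 − 7.5) = 0.4074; fraction as HOCl = 1/(1 + 0.4074) = 0.7105.
(b) Free chlorine required for 1.75 ppm HOCl: 1.75 / 0.7105 = 2.463 ppm.
(b) FC to add: 2.463 − 0.7 = 1.763 mg/L as Cl₂.
(b) Cl₂ equivalent: 1.763 mg/L × 1,100,000 L = 1939 g.
(b) Product at 74.6% available Cl: 1939 / 0.746 = 2599 g.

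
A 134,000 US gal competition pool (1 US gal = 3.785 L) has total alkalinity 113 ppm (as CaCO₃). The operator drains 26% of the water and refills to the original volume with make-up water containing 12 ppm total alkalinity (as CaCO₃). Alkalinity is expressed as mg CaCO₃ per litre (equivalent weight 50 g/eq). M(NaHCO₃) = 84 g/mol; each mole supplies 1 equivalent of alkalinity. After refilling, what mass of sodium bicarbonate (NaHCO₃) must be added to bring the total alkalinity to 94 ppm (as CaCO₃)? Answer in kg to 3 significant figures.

Volume: 134,000 US gal × 3.785 L/gal = 507,190 L.
After draining 26% and refilling: 113 × 0.74 + 12 × 0.26 = 86.74 ppm.
Deficit to target: 94 − 86.74 = 7.26 mg/L.
As CaCO₃: 7.26 mg/L × 507,190 L = 3682 g; ÷ 50 g/eq ÷ 1 = 73.64 mol NaHCO₃.
Mass: 73.64 × 84 = 6186 g.

6.19 kg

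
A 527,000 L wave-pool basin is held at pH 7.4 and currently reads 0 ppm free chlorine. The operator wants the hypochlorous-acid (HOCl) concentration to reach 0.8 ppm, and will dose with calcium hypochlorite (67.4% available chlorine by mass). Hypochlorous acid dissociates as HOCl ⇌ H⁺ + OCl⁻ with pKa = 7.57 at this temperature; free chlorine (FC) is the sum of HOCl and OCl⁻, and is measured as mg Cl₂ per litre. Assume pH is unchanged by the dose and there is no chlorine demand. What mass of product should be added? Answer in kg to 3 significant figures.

[OCl⁻]/[HOCl] = 10^(pH − pKa) = 10^(7.4 − 7.57) = 0.6761; fraction as HOCl = 1/(1 + 0.6761) = 0.5966.
Free chlorine required for 0.8 ppm HOCl: 0.8 / 0.5966 = 1.341 ppm.
FC to add: 1.341 − 0 = 1.341 mg/L as Cl₂.
Cl₂ equivalent: 1.341 mg/L × 527,000 L = 706.6 g.
Product at 67.4% available Cl: 706.6 / 0.674 = 1048 g.

1.05 kg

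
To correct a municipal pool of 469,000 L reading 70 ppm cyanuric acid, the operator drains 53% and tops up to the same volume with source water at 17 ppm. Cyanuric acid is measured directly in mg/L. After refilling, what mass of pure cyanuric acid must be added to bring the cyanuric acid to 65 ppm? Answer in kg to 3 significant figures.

10.8 kg

After draining 53% and refilling: 70 × 0.47 + 17 × 0.53 = 41.91 ppm.
Deficit to target: 65 − 41.91 = 23.09 mg/L.
Mass: 23.09 mg/L × 469,000 L = 10,830 g cyanuric acid.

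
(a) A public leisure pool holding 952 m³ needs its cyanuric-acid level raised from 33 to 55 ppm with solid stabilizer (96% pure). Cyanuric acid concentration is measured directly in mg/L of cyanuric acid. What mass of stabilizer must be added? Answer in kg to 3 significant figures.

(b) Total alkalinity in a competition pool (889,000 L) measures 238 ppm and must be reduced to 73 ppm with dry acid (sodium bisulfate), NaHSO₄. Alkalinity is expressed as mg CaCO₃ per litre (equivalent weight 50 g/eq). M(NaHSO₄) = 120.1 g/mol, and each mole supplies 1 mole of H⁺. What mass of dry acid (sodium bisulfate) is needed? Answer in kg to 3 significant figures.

(a) 21.8 kg; (b) 352 kg

(a) Volume: 952 m³ = 952,000 L.
(a) CYA to add: (55 − 33) = 22 mg/L × 952,000 L = 20,940 g cyanuric acid.
(a) At 96% purity: 20,940 / 0.96 = 21,820 g product.

(b) Alkalinity to neutralize: (238 − 73) = 165 mg/L as CaCO₃ × 889,000 L = 146,700 g as CaCO₃.
(b) Equivalents of H⁺ required: 146,700 ÷ 50 g/eq = 2934 eq = 2934 mol NaHSO₄.
(b) Mass of NaHSO₄: 2934 × 120.1 = 352,300 g.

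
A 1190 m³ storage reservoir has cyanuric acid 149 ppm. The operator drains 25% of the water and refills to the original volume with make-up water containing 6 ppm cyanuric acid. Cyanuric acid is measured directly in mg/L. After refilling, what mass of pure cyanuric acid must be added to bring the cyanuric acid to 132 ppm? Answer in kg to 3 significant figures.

Volume: 1190 m³ = 1,190,000 L.
After draining 25% and refilling: 149 × 0.75 + 6 × 0.25 = 113.25 ppm.
Deficit to target: 132 − 113.25 = 18.75 mg/L.
Mass: 18.75 mg/L × 1,190,000 L = 22,310 g cyanuric acid.

22.3 kg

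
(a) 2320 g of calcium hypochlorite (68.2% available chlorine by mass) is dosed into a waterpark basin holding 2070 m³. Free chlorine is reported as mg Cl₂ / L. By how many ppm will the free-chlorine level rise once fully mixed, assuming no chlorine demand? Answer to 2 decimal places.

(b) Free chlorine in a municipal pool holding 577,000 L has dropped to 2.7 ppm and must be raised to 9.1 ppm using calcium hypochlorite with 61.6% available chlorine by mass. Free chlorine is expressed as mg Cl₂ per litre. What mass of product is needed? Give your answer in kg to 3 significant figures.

(a) Volume: 2070 m³ = 2,070,000 L.
(a) Available chlorine delivered: 2320 g × 0.682 = 1582 g as Cl₂.
(a) Concentration rise: 1582 g / 2,070,000 L = 0.7644 mg/L = 0.76 ppm.

(b) Chlorine deficit: 9.1 − 2.7 = 6.4 ppm = 6.4 mg/L as Cl₂.
(b) Cl₂ equivalent needed: 6.4 mg/L × 577,000 L = 3,693,000 mg = 3693 g.
(b) Product at 61.6% available chlorine: 3693 / 0.616 = 5995 g.

(a) 0.76 ppm; (b) 5.99 kg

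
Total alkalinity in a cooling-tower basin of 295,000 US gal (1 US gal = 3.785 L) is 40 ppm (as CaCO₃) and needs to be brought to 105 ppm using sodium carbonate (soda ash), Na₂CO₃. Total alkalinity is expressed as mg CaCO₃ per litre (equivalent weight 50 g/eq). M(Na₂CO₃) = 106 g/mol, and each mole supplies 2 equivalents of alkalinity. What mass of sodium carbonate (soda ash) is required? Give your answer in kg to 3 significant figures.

Volume: 295,000 US gal × 3.785 L/gal = 1,116,575 L.
Alkalinity to add: (105 − 40) = 65 mg/L as CaCO₃ × 1,116,575 L = 72,580 g as CaCO₃.
Equivalents: 72,580 g ÷ 50 g/eq = 1452 eq.
Each mole of Na₂CO₃ supplies 2 eq, so 1452 / 2 = 725.8 mol.
Mass: 725.8 mol × 106 g/mol = 76,930 g.

76.9 kg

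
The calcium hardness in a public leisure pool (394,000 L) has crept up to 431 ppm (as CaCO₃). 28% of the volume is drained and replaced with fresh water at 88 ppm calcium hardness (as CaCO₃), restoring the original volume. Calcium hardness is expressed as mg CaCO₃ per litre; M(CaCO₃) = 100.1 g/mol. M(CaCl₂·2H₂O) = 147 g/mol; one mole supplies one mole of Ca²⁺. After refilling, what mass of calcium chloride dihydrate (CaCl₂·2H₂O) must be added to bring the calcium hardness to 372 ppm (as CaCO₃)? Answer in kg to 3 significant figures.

After draining 28% and refilling: 431 × 0.72 + 88 × 0.28 = 334.96 ppm.
Deficit to target: 372 − 334.96 = 37.04 mg/L.
As CaCO₃: 37.04 mg/L × 394,000 L = 14,590 g; ÷ 100.1 = 145.8 mol Ca²⁺.
Mass: 145.8 × 147 = 21,430 g.

21.4 kg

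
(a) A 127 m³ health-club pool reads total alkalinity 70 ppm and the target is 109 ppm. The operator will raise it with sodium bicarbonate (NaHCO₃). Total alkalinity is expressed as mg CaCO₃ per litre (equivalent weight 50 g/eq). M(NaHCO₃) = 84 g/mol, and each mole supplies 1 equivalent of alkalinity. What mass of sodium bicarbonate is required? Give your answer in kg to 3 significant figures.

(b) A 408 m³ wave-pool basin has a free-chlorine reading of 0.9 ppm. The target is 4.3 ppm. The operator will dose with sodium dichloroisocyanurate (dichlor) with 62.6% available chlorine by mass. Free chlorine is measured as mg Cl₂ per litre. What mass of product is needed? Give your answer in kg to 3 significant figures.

(a) 8.32 kg; (b) 2.22 kg

(a) Volume: 127 m³ = 127,000 L.
(a) Alkalinity to add: (109 − 70) = 39 mg/L as CaCO₃ × 127,000 L = 4953 g as CaCO₃.
(a) Equivalents: 4953 g ÷ 50 g/eq = 99.06 eq.
(a) NaHCO₃ supplies 1 eq per mole → 99.06 mol.
(a) Mass: 99.06 mol × 84 g/mol = 8321 g.

(b) Volume: 408 m³ = 408,000 L.
(b) Chlorine deficit: 4.3 − 0.9 = 3.4 ppm = 3.4 mg/L as Cl₂.
(b) Cl₂ equivalent needed: 3.4 mg/L × 408,000 L = 1,387,000 mg = 1387 g.
(b) Product at 62.6% available chlorine: 1387 / 0.626 = 2216 g.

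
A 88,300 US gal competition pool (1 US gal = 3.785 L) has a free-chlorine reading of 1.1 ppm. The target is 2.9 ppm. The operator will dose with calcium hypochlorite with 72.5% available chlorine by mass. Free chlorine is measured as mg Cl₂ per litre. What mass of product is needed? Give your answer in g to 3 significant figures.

Volume: 88,300 US gal × 3.785 L/gal = 334,216 L.
Chlorine deficit: 2.9 − 1.1 = 1.8 ppm = 1.8 mg/L as Cl₂.
Cl₂ equivalent needed: 1.8 mg/L × 334,216 L = 601,600 mg = 601.6 g.
Product at 72.5% available chlorine: 601.6 / 0.725 = 829.8 g.

830 g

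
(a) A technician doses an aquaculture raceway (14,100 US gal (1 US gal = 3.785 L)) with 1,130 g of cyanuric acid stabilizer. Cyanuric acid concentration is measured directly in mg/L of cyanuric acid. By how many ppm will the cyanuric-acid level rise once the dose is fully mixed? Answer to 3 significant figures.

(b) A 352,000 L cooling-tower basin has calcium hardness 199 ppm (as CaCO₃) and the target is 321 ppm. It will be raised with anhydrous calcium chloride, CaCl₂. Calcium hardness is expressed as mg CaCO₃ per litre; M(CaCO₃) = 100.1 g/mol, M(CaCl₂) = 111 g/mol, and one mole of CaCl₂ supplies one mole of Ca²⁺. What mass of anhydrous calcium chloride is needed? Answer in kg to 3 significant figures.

(a) 21.2 ppm; (b) 47.6 kg

(a) Volume: 14,100 US gal × 3.785 L/gal = 53,368 L.
(a) Rise: 1,130 g / 53,368 L × 1000 = 21.17 mg/L.

(b) Hardness to add: (321 − 199) = 122 mg/L as CaCO₃ × 352,000 L = 42,940 g as CaCO₃.
(b) Moles of Ca²⁺ (1 mol Ca²⁺ ≡ 1 mol CaCO₃): 42,940 / 100.1 g/mol = 429 mol.
(b) Mass of CaCl₂: 429 × 111 = 47,620 g.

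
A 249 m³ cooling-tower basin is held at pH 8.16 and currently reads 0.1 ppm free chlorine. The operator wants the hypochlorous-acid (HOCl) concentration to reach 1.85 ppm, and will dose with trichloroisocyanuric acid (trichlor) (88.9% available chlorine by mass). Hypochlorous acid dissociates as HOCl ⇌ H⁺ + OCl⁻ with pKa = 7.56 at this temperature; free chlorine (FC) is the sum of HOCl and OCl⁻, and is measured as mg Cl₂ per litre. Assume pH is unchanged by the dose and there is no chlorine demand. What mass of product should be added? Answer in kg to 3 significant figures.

Volume: 249 m³ = 249,000 L.
[OCl⁻]/[HOCl] = 10^(pH − pKa) = 10^(8.16 − 7.56) = 3.981; fraction as HOCl = 1/(1 + 3.981) = 0.2008.
Free chlorine required for 1.85 ppm HOCl: 1.85 / 0.2008 = 9.215 ppm.
FC to add: 9.215 − 0.1 = 9.115 mg/L as Cl₂.
Cl₂ equivalent: 9.115 mg/L × 249,000 L = 2270 g.
Product at 88.9% available Cl: 2270 / 0.889 = 2553 g.

2.55 kg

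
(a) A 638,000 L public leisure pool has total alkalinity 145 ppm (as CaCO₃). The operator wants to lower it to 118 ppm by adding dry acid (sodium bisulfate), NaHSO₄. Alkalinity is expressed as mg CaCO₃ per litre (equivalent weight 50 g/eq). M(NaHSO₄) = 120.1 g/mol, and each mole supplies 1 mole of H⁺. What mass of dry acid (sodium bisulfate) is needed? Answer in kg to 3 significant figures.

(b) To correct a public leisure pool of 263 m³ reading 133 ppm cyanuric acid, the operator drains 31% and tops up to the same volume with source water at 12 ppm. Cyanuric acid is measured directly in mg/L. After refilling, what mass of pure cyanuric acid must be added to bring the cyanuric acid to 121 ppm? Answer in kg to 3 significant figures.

(a) Alkalinity to neutralize: (145 − 118) = 27 mg/L as CaCO₃ × 638,000 L = 17,230 g as CaCO₃.
(a) Equivalents of H⁺ required: 17,230 ÷ 50 g/eq = 344.5 eq = 344.5 mol NaHSO₄.
(a) Mass of NaHSO₄: 344.5 × 120.1 = 41,380 g.

(b) Volume: 263 m³ = 263,000 L.
(b) After draining 31% and refilling: 133 × 0.69 + 12 × 0.31 = 95.49 ppm.
(b) Deficit to target: 121 − 95.49 = 25.51 mg/L.
(b) Mass: 25.51 mg/L × 263,000 L = 6709 g cyanuric acid.

(a) 41.4 kg; (b) 6.71 kg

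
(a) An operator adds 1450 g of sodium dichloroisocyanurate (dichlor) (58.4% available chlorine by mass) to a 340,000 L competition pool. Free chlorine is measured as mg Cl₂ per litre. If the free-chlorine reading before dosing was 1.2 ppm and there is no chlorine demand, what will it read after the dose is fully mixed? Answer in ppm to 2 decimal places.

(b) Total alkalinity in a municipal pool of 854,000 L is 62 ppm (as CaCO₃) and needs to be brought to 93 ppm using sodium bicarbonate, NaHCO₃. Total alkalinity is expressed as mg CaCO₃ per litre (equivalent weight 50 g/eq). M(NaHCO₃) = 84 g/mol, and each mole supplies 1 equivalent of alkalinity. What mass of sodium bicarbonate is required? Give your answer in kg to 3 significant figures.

(a) Available chlorine delivered: 1450 g × 0.584 = 846.8 g as Cl₂.
(a) Concentration rise: 846.8 g / 340,000 L = 2.491 mg/L = 2.49 ppm.
(a) Final FC: 1.2 + 2.49 = 3.69 ppm.

(b) Alkalinity to add: (93 − 62) = 31 mg/L as CaCO₃ × 854,000 L = 26,470 g as CaCO₃.
(b) Equivalents: 26,470 g ÷ 50 g/eq = 529.5 eq.
(b) NaHCO₃ supplies 1 eq per mole → 529.5 mol.
(b) Mass: 529.5 mol × 84 g/mol = 44,480 g.

(a) 3.69 ppm; (b) 44.5 kg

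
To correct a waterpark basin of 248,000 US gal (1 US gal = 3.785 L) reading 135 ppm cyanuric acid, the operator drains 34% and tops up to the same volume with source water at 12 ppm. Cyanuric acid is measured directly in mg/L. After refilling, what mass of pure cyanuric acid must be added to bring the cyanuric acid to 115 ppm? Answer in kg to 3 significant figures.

Volume: 248,000 US gal × 3.785 L/gal = 938,680 L.
After draining 34% and refilling: 135 × 0.66 + 12 × 0.34 = 93.18 ppm.
Deficit to target: 115 − 93.18 = 21.82 mg/L.
Mass: 21.82 mg/L × 938,680 L = 20,480 g cyanuric acid.

20.5 kg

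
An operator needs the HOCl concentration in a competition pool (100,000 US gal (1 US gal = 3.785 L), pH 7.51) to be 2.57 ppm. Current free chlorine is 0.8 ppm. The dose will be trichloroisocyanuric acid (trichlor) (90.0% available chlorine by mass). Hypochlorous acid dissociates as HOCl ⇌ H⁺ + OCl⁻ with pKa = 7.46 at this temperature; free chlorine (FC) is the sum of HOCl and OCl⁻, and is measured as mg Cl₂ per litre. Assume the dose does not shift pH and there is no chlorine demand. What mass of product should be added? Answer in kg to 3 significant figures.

Volume: 100,000 US gal × 3.785 L/gal = 378,500 L.
[OCl⁻]/[HOCl] = 10^(pH − pKa) = 10^(7.51 − 7.46) = 1.122; fraction as HOCl = 1/(1 + 1.122) = 0.4712.
Free chlorine required for 2.57 ppm HOCl: 2.57 / 0.4712 = 5.454 ppm.
FC to add: 5.454 − 0.8 = 4.654 mg/L as Cl₂.
Cl₂ equivalent: 4.654 mg/L × 378,500 L = 1761 g.
Product at 90.0% available Cl: 1761 / 0.9 = 1957 g.

1.96 kg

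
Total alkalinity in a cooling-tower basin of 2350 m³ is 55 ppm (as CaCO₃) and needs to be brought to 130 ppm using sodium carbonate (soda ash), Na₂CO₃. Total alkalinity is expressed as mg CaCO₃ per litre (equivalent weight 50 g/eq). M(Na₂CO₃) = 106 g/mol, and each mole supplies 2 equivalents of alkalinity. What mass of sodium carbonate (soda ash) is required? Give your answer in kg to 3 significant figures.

Volume: 2350 m³ = 2,350,000 L.
Alkalinity to add: (130 − 55) = 75 mg/L as CaCO₃ × 2,350,000 L = 176,200 g as CaCO₃.
Equivalents: 176,200 g ÷ 50 g/eq = 3525 eq.
Each mole of Na₂CO₃ supplies 2 eq, so 3525 / 2 = 1762 mol.
Mass: 1762 mol × 106 g/mol = 186,800 g.

187 kg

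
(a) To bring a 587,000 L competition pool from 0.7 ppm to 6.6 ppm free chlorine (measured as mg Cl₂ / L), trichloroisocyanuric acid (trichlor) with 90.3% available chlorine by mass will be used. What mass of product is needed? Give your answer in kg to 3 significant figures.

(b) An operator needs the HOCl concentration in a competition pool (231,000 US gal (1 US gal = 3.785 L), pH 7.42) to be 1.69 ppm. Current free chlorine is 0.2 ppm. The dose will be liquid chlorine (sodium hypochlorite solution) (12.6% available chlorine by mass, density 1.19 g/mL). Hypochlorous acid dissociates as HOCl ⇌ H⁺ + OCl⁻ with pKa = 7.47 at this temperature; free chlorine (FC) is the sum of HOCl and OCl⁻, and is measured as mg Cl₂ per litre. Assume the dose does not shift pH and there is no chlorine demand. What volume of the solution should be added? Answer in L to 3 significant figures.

(a) Chlorine deficit: 6.6 − 0.7 = 5.9 ppm = 5.9 mg/L as Cl₂.
(a) Cl₂ equivalent needed: 5.9 mg/L × 587,000 L = 3,463,000 mg = 3463 g.
(a) Product at 90.3% available chlorine: 3463 / 0.903 = 3835 g.

(b) Volume: 231,000 US gal × 3.785 L/gal = 874,335 L.
(b) [OCl⁻]/[HOCl] = 10^(pH − pKa) = 10^(7.42 − 7.47) = 0.8913; fraction as HOCl = 1/(1 + 0.8913) = 0.5288.
(b) Free chlorine required for 1.69 ppm HOCl: 1.69 / 0.5288 = 3.196 ppm.
(b) FC to add: 3.196 − 0.2 = 2.996 mg/L as Cl₂.
(b) Cl₂ equivalent: 2.996 mg/L × 874,335 L = 2620 g.
(b) Product at 12.6% available Cl: 2620 / 0.126 = 20,790 g.
(b) Volume: 20,790 g ÷ 1.19 g/mL = 17,470 mL.

(a) 3.84 kg; (b) 17.5 L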